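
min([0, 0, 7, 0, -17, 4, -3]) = -17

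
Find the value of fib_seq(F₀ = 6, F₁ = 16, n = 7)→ [6, 16, 22, 38, 60, 98, 158]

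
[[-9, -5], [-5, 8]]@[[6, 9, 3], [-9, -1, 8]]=[[-9, -76, -67], [-102, -53, 49]]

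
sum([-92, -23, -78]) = (-92) + (-23) + (-78)
= -193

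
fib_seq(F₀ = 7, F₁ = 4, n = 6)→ [7, 4, 11, 15, 26, 41]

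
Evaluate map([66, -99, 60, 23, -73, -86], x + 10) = 66+10=76, -99+10=-89, 60+10=70, 23+10=33, -73+10=-63, -86+10=-76
= [76, -89, 70, 33, -63, -76]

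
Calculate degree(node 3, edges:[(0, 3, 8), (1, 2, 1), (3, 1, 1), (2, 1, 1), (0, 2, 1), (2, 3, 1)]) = 3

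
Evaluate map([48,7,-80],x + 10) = [58, 17, -70]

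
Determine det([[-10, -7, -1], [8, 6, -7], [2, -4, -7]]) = (1)*(-10)*det([[6, -7], [-4, -7]]) + (-1)*(-7)*det([[8, -7], [2, -7]]) + (1)*(-1)*det([[8, 6], [2, -4]])
= 700 + -294 + 44
= 450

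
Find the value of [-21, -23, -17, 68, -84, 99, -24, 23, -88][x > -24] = [-21, -23, -17, 68, 99, 23]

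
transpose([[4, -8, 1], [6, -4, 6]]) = [[4, 6], [-8, -4], [1, 6]]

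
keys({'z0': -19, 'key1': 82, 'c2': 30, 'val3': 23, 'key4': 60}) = ['z0', 'key1', 'c2', 'val3', 'key4']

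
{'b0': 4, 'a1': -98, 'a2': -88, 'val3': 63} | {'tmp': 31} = {'b0': 4, 'a1': -98, 'a2': -88, 'val3': 63, 'tmp': 31}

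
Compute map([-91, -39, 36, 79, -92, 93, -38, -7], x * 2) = -91*2=-182, -39*2=-78, 36*2=72, 79*2=158, -92*2=-184, 93*2=186, -38*2=-76, -7*2=-14
= [-182, -78, 72, 158, -184, 186, -76, -14]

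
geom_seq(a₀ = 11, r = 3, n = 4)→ a_0 = 11*3^0 = 11
a_1 = 11*3^1 = 33
a_2 = 11*3^2 = 99
...
= [11, 33, 99, 297]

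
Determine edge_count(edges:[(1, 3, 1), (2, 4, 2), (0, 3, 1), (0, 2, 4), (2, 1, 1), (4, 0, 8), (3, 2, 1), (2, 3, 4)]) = 8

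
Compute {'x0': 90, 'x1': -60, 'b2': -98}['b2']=-98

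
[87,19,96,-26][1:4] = [19, 96, -26]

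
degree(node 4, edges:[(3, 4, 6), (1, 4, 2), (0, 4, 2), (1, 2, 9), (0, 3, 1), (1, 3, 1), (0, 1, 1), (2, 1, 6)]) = 3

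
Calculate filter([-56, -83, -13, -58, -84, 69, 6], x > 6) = keep x where x > 6: -56✗, -83✗, -13✗, -58✗, -84✗, 69✓, 6✗
= [69]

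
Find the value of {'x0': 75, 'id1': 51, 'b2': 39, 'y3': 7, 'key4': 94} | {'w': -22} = {'x0': 75, 'id1': 51, 'b2': 39, 'y3': 7, 'key4': 94, 'w': -22}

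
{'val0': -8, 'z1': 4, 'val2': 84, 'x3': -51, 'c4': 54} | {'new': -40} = {'val0': -8, 'z1': 4, 'val2': 84, 'x3': -51, 'c4': 54, 'new': -40}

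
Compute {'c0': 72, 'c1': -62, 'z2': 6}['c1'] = -62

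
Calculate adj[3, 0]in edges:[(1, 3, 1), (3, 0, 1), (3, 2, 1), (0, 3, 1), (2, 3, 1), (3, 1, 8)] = 1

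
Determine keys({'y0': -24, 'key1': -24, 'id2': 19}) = ['y0', 'key1', 'id2']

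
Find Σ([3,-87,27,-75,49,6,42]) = -35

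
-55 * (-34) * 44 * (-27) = -2221560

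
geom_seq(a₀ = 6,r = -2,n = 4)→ [6, -12, 24, -48]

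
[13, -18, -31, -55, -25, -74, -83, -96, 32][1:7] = [-18, -31, -55, -25, -74, -83]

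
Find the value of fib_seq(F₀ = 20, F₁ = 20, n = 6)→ [20, 20, 40, 60, 100, 160]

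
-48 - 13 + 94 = 33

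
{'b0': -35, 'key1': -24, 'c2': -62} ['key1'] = -24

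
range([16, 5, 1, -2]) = 18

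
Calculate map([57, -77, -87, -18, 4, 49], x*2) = [114, -154, -174, -36, 8, 98]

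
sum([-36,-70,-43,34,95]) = -20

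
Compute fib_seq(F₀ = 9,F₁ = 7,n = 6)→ [9, 7, 16, 23, 39, 62]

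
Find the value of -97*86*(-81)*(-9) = -6081318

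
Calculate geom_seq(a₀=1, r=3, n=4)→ a_0 = 1*3^0 = 1
a_1 = 1*3^1 = 3
a_2 = 1*3^2 = 9
...
= [1, 3, 9, 27]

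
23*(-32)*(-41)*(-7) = -211232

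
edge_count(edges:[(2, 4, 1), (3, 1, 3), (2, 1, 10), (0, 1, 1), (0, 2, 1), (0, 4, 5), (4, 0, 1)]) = 7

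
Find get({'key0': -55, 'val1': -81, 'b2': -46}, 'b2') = -46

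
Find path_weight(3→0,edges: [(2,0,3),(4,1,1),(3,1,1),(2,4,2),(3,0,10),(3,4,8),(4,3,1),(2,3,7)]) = w(3→0)=10
= 10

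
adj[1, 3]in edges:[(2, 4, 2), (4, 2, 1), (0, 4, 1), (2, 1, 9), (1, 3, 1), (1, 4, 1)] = 1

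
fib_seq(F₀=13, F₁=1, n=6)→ [13, 1, 14, 15, 29, 44]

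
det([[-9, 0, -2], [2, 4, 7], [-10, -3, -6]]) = (1)*(-9)*det([[4, 7], [-3, -6]]) + (-1)*(0)*det([[2, 7], [-10, -6]]) + (1)*(-2)*det([[2, 4], [-10, -3]])
= 27 + 0 + -68
= -41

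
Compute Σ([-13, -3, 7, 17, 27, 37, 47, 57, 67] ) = 243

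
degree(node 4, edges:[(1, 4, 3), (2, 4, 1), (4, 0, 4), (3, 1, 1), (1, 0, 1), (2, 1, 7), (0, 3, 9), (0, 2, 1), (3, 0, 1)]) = incident: (1,4), (2,4), (4,0)
= 3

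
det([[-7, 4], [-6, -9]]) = 87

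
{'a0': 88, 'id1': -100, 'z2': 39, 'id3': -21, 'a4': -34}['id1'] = -100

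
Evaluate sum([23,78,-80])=23 + 78 + (-80)
= 21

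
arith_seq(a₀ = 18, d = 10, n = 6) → a_0 = 18 + 0*10 = 18
a_1 = 18 + 1*10 = 28
a_2 = 18 + 2*10 = 38
...
= [18, 28, 38, 48, 58, 68]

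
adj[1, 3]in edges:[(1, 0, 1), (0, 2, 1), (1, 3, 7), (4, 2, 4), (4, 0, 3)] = 7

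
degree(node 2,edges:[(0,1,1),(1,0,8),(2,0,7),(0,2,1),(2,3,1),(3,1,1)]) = incident: (2,0), (0,2), (2,3)
= 3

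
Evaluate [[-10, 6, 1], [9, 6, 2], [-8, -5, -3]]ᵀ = [[-10, 9, -8], [6, 6, -5], [1, 2, -3]]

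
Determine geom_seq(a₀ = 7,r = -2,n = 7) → a_0 = 7*(-2)^0 = 7
a_1 = 7*(-2)^1 = -14
a_2 = 7*(-2)^2 = 28
...
= [7, -14, 28, -56, 112, -224, 448]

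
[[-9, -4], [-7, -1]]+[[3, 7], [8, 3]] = [[-6, 3], [1, 2]]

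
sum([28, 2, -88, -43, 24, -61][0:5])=-77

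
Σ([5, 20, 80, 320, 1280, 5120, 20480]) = 27305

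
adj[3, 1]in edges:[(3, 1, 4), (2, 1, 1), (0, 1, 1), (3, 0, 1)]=4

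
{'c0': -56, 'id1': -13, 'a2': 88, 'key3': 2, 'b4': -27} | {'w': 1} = {'c0': -56, 'id1': -13, 'a2': 88, 'key3': 2, 'b4': -27, 'w': 1}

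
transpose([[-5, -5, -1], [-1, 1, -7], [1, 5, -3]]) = [[-5, -1, 1], [-5, 1, 5], [-1, -7, -3]]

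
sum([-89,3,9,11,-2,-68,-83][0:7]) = -219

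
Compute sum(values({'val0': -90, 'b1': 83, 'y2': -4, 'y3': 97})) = 86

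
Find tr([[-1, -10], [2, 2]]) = diagonal: (-1) + 2
= 1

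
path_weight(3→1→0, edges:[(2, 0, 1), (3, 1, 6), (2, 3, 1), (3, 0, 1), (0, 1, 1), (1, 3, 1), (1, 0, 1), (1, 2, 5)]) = w(3→1)=6 + w(1→0)=1
= 7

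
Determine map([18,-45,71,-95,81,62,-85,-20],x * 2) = [36, -90, 142, -190, 162, 124, -170, -40]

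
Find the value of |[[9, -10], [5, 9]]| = (9)*(9) - (-10)*(5)
= 131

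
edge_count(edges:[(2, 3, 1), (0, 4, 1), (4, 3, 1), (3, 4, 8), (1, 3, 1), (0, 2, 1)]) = 6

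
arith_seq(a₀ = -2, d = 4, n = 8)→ a_0 = -2 + 0*4 = -2
a_1 = -2 + 1*4 = 2
a_2 = -2 + 2*4 = 6
...
= [-2, 2, 6, 10, 14, 18, 22, 26]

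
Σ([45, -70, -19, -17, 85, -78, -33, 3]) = -84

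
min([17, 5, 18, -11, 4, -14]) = -14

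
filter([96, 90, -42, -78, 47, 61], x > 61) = keep x where x > 61: 96✓, 90✓, -42✗, -78✗, 47✗, 61✗
= [96, 90]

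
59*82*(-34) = -164492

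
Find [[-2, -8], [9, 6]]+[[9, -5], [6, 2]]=[[7, -13], [15, 8]]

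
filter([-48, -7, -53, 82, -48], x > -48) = keep x where x > -48: -48✗, -7✓, -53✗, 82✓, -48✗
= [-7, 82]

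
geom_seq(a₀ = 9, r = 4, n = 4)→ a_0 = 9*4^0 = 9
a_1 = 9*4^1 = 36
a_2 = 9*4^2 = 144
...
= [9, 36, 144, 576]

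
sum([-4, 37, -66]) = (-4) + 37 + (-66)
= -33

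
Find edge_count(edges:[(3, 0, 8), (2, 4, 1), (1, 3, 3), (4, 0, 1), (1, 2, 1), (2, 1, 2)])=6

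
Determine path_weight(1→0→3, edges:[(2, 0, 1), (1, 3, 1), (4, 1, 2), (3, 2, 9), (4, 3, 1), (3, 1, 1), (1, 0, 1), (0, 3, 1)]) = w(1→0)=1 + w(0→3)=1
= 2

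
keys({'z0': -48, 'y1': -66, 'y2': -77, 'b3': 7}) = ['z0', 'y1', 'y2', 'b3']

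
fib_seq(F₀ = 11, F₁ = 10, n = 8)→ [11, 10, 21, 31, 52, 83, 135, 218]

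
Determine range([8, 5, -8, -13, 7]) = 21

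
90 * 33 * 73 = 216810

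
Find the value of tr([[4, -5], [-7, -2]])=2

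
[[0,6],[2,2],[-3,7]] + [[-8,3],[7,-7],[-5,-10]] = [[-8, 9], [9, -5], [-8, -3]]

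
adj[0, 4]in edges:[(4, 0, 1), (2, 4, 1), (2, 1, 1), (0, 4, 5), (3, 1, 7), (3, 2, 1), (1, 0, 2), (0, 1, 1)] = 5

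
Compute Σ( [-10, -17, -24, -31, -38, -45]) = -165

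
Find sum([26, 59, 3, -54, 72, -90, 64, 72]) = 152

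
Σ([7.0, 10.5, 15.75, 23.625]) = 56.875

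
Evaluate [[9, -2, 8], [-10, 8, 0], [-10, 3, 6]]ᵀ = [[9, -10, -10], [-2, 8, 3], [8, 0, 6]]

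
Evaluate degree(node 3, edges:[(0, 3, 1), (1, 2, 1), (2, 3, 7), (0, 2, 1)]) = incident: (0,3), (2,3)
= 2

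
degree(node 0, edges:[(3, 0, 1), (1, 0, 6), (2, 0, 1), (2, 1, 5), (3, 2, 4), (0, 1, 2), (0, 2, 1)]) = 5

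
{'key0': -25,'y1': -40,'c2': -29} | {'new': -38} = {'key0': -25, 'y1': -40, 'c2': -29, 'new': -38}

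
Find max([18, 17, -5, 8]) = 18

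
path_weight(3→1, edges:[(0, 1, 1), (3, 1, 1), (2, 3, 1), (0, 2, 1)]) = w(3→1)=1
= 1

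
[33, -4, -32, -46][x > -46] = [33, -4, -32]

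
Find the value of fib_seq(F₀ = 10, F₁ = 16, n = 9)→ F_2 = F_1 + F_0 = 26
F_3 = F_2 + F_1 = 42
F_4 = F_3 + F_2 = 68
...
= [10, 16, 26, 42, 68, 110, 178, 288, 466]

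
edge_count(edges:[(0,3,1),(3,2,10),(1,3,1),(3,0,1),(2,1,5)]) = 5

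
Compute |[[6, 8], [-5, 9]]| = (6)*(9) - (8)*(-5)
= 94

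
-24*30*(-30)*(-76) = -1641600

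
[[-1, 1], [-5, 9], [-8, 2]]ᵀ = [[-1, -5, -8], [1, 9, 2]]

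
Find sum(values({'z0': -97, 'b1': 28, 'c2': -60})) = -129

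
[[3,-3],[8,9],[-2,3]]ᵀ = [[3, 8, -2], [-3, 9, 3]]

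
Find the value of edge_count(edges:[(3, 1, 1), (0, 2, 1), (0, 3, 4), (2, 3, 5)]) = 4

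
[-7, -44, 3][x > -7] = keep x where x > -7: -7✗, -44✗, 3✓
= [3]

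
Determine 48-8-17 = 23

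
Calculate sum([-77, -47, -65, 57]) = -132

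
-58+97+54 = 93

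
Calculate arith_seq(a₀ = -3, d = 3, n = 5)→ [-3, 0, 3, 6, 9]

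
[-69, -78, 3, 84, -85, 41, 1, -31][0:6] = [-69, -78, 3, 84, -85, 41]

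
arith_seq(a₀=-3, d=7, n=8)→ [-3, 4, 11, 18, 25, 32, 39, 46]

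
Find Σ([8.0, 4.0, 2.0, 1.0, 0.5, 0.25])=8.0 + 4.0 + 2.0 + 1.0 + 0.5 + 0.25
= 15.75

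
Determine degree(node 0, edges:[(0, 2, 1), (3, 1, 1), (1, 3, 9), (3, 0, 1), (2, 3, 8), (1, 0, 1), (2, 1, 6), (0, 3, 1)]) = 4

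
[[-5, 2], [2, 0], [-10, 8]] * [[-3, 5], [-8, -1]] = [[-1, -27], [-6, 10], [-34, -58]]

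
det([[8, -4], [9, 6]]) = (8)*(6) - (-4)*(9)
= 84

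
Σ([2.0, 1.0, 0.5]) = 3.5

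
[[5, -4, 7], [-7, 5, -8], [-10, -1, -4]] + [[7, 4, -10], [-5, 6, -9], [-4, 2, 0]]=[[12, 0, -3], [-12, 11, -17], [-14, 1, -4]]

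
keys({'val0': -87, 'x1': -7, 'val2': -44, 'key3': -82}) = ['val0', 'x1', 'val2', 'key3']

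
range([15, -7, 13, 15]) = 22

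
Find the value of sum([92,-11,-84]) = 92 + (-11) + (-84)
= -3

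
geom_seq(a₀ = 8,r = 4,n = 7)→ a_0 = 8*4^0 = 8
a_1 = 8*4^1 = 32
a_2 = 8*4^2 = 128
...
= [8, 32, 128, 512, 2048, 8192, 32768]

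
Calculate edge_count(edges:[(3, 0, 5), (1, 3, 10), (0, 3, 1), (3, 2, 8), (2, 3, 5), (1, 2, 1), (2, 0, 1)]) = 7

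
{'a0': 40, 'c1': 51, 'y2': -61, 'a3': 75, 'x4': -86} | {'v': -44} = {'a0': 40, 'c1': 51, 'y2': -61, 'a3': 75, 'x4': -86, 'v': -44}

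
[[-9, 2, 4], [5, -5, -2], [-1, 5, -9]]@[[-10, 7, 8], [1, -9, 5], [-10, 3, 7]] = C[0][0] = (-9)*(-10) + (2)*(1) + (4)*(-10) = 52
C[0][1] = (-9)*(7) + (2)*(-9) + (4)*(3) = -69
C[0][2] = (-9)*(8) + (2)*(5) + (4)*(7) = -34
C[1][0] = (5)*(-10) + (-5)*(1) + (-2)*(-10) = -35
C[1][1] = (5)*(7) + (-5)*(-9) + (-2)*(3) = 74
C[1][2] = (5)*(8) + (-5)*(5) + (-2)*(7) = 1
... (3 more cells)
= [[52, -69, -34], [-35, 74, 1], [105, -79, -46]]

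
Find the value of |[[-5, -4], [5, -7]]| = (-5)*(-7) - (-4)*(5)
= 55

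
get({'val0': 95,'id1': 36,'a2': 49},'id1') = 36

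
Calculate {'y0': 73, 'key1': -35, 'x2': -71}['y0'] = 73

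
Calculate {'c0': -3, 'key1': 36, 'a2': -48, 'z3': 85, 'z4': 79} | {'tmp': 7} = {'c0': -3, 'key1': 36, 'a2': -48, 'z3': 85, 'z4': 79, 'tmp': 7}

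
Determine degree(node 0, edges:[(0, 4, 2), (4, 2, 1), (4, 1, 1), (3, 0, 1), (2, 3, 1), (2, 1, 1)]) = 2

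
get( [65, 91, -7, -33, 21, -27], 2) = -7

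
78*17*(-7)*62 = -575484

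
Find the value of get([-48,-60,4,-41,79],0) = -48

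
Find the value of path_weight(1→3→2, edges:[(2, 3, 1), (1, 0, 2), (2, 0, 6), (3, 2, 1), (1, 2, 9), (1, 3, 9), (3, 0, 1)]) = 10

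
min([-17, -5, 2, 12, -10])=-17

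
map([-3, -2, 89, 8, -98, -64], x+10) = [7, 8, 99, 18, -88, -54]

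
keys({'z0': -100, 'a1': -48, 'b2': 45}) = ['z0', 'a1', 'b2']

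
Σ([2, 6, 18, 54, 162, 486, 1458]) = 2 + 6 + 18 + 54 + 162 + 486 + 1458
= 2186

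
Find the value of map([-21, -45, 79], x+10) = -21+10=-11, -45+10=-35, 79+10=89
= [-11, -35, 89]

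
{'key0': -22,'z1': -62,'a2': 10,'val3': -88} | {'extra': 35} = {'key0': -22, 'z1': -62, 'a2': 10, 'val3': -88, 'extra': 35}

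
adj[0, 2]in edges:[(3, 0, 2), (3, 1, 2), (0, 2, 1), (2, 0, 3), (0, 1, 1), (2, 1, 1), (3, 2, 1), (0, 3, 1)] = 1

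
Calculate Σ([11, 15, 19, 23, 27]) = 95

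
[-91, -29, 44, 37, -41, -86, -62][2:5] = [44, 37, -41]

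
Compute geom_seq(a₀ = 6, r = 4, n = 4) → a_0 = 6*4^0 = 6
a_1 = 6*4^1 = 24
a_2 = 6*4^2 = 96
...
= [6, 24, 96, 384]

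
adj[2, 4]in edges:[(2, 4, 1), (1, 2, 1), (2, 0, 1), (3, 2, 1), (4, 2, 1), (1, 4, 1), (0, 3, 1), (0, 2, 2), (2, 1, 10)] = 1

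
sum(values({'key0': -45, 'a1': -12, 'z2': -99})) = -156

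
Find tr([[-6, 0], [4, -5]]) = -11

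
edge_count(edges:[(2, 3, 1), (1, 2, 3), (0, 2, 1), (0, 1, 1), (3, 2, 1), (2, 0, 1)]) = 6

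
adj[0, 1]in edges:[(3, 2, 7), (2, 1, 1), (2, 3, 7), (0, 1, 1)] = 1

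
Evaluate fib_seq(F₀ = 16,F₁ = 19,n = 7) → F_2 = F_1 + F_0 = 35
F_3 = F_2 + F_1 = 54
F_4 = F_3 + F_2 = 89
...
= [16, 19, 35, 54, 89, 143, 232]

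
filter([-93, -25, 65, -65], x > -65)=[-25, 65]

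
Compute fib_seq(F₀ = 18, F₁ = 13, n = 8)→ [18, 13, 31, 44, 75, 119, 194, 313]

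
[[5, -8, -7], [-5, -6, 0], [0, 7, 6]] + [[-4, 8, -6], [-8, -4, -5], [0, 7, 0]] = [[1, 0, -13], [-13, -10, -5], [0, 14, 6]]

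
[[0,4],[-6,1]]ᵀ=[[0, -6], [4, 1]]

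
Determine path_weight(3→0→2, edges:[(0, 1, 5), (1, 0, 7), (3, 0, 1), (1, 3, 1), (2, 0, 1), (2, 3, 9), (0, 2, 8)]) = 9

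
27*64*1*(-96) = -165888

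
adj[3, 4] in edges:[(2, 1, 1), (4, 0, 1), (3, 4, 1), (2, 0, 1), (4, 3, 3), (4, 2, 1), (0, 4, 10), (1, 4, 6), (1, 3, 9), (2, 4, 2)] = 1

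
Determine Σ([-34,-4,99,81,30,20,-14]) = 178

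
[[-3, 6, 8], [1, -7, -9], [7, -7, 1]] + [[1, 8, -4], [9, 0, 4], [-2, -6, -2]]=[[-2, 14, 4], [10, -7, -5], [5, -13, -1]]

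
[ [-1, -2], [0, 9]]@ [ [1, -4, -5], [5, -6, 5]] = C[0][0] = (-1)*(1) + (-2)*(5) = -11
C[0][1] = (-1)*(-4) + (-2)*(-6) = 16
C[0][2] = (-1)*(-5) + (-2)*(5) = -5
C[1][0] = (0)*(1) + (9)*(5) = 45
C[1][1] = (0)*(-4) + (9)*(-6) = -54
C[1][2] = (0)*(-5) + (9)*(5) = 45
= [[-11, 16, -5], [45, -54, 45]]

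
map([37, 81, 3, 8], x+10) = [47, 91, 13, 18]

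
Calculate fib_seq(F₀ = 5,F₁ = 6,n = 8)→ [5, 6, 11, 17, 28, 45, 73, 118]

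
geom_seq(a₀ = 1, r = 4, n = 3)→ a_0 = 1*4^0 = 1
a_1 = 1*4^1 = 4
a_2 = 1*4^2 = 16
= [1, 4, 16]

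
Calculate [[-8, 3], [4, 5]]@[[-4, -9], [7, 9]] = C[0][0] = (-8)*(-4) + (3)*(7) = 53
C[0][1] = (-8)*(-9) + (3)*(9) = 99
C[1][0] = (4)*(-4) + (5)*(7) = 19
C[1][1] = (4)*(-9) + (5)*(9) = 9
= [[53, 99], [19, 9]]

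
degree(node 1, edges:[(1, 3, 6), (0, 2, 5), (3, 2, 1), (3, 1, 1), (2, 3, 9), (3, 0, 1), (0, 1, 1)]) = incident: (1,3), (3,1), (0,1)
= 3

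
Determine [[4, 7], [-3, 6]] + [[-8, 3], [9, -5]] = [[-4, 10], [6, 1]]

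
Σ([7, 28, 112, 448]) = 7 + 28 + 112 + 448
= 595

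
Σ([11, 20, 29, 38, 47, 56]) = 11 + 20 + 29 + 38 + 47 + 56
= 201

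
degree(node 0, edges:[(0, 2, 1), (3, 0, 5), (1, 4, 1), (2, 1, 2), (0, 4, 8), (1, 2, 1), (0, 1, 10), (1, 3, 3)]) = incident: (0,2), (3,0), (0,4), (0,1)
= 4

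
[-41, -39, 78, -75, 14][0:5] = [-41, -39, 78, -75, 14]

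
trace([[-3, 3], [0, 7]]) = 4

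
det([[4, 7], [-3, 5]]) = (4)*(5) - (7)*(-3)
= 41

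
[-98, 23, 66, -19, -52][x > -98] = [23, 66, -19, -52]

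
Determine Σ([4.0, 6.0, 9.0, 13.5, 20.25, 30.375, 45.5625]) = 128.6875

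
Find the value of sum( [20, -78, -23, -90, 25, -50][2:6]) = slice → [-23, -90, 25, -50]
(-23) + (-90) + 25 + (-50)
= -138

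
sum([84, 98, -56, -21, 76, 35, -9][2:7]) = slice → [-56, -21, 76, 35, -9]
(-56) + (-21) + 76 + 35 + (-9)
= 25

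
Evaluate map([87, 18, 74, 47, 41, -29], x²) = [7569, 324, 5476, 2209, 1681, 841]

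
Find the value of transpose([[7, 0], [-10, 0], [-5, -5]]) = [[7, -10, -5], [0, 0, -5]]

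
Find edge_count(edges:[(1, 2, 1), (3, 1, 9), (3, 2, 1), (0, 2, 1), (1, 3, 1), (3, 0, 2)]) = 6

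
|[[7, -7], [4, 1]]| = (7)*(1) - (-7)*(4)
= 35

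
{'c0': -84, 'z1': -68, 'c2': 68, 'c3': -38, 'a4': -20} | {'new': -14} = {'c0': -84, 'z1': -68, 'c2': 68, 'c3': -38, 'a4': -20, 'new': -14}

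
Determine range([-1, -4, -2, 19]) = 23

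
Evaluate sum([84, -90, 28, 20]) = 84 + (-90) + 28 + 20
= 42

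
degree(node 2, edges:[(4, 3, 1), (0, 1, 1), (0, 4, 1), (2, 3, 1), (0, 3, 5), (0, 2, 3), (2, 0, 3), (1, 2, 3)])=incident: (2,3), (0,2), (2,0), (1,2)
= 4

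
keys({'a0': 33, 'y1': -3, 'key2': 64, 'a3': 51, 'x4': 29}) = ['a0', 'y1', 'key2', 'a3', 'x4']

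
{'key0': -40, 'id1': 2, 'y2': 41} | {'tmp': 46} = {'key0': -40, 'id1': 2, 'y2': 41, 'tmp': 46}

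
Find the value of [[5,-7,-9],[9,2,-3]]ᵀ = [[5, 9], [-7, 2], [-9, -3]]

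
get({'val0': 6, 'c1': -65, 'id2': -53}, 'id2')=-53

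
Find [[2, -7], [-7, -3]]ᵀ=[[2, -7], [-7, -3]]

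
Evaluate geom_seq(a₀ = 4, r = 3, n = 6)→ a_0 = 4*3^0 = 4
a_1 = 4*3^1 = 12
a_2 = 4*3^2 = 36
...
= [4, 12, 36, 108, 324, 972]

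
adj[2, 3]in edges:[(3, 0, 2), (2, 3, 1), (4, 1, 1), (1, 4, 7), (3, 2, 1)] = 1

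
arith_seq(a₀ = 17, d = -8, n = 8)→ a_0 = 17 + 0*-8 = 17
a_1 = 17 + 1*-8 = 9
a_2 = 17 + 2*-8 = 1
...
= [17, 9, 1, -7, -15, -23, -31, -39]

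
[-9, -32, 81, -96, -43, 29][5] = 29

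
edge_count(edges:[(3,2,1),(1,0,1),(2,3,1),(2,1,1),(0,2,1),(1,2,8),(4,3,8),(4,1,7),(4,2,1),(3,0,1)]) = 10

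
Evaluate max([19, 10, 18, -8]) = 19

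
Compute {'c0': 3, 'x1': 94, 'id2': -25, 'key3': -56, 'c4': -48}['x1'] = 94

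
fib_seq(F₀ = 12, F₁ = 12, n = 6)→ F_2 = F_1 + F_0 = 24
F_3 = F_2 + F_1 = 36
F_4 = F_3 + F_2 = 60
...
= [12, 12, 24, 36, 60, 96]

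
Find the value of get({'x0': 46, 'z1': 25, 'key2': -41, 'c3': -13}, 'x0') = 46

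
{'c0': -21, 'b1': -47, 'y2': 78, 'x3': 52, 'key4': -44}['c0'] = -21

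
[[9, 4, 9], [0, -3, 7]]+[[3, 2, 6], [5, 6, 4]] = [[12, 6, 15], [5, 3, 11]]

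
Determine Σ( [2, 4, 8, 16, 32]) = 62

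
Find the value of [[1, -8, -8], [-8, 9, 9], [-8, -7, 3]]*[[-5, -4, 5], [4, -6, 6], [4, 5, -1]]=C[0][0] = (1)*(-5) + (-8)*(4) + (-8)*(4) = -69
C[0][1] = (1)*(-4) + (-8)*(-6) + (-8)*(5) = 4
C[0][2] = (1)*(5) + (-8)*(6) + (-8)*(-1) = -35
C[1][0] = (-8)*(-5) + (9)*(4) + (9)*(4) = 112
C[1][1] = (-8)*(-4) + (9)*(-6) + (9)*(5) = 23
C[1][2] = (-8)*(5) + (9)*(6) + (9)*(-1) = 5
... (3 more cells)
= [[-69, 4, -35], [112, 23, 5], [24, 89, -85]]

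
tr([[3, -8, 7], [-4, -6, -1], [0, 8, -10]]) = -13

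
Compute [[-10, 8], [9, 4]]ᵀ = [[-10, 9], [8, 4]]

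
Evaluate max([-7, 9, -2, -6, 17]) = 17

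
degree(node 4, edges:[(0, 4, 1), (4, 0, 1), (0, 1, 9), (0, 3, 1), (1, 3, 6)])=2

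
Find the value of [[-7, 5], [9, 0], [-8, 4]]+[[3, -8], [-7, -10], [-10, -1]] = [[-4, -3], [2, -10], [-18, 3]]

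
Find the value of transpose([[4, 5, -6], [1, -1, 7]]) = [[4, 1], [5, -1], [-6, 7]]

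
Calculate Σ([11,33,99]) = 143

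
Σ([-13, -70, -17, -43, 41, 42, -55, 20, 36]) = -59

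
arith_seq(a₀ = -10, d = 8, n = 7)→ [-10, -2, 6, 14, 22, 30, 38]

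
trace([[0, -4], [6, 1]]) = 1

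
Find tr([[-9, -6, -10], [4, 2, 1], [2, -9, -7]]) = -14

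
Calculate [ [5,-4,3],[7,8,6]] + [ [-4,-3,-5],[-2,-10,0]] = [[1, -7, -2], [5, -2, 6]]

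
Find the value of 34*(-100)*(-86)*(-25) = -7310000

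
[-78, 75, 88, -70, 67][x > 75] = keep x where x > 75: -78✗, 75✗, 88✓, -70✗, 67✗
= [88]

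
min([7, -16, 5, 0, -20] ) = -20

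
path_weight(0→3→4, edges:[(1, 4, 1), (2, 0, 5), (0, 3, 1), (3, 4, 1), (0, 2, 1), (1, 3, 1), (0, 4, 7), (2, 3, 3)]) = 2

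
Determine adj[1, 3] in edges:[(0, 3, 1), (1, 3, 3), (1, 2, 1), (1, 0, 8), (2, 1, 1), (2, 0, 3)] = 3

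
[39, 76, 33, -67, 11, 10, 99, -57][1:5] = [76, 33, -67, 11]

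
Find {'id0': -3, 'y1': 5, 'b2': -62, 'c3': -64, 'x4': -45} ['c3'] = -64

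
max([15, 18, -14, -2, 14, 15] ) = 18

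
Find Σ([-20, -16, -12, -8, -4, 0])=(-20) + (-16) + (-12) + (-8) + (-4) + 0
= -60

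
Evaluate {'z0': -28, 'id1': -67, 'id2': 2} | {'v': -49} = {'z0': -28, 'id1': -67, 'id2': 2, 'v': -49}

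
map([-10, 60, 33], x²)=(-10)²=100, (60)²=3600, (33)²=1089
= [100, 3600, 1089]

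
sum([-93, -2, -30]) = (-93) + (-2) + (-30)
= -125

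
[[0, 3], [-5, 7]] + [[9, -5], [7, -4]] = [[9, -2], [2, 3]]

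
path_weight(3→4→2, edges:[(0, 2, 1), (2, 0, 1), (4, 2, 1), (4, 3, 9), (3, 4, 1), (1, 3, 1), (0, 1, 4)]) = w(3→4)=1 + w(4→2)=1
= 2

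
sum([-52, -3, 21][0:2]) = slice → [-52, -3]
(-52) + (-3)
= -55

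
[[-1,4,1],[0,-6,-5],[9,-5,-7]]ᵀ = [[-1, 0, 9], [4, -6, -5], [1, -5, -7]]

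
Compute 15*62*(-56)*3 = -156240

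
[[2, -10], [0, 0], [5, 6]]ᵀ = [[2, 0, 5], [-10, 0, 6]]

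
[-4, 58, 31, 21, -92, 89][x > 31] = keep x where x > 31: -4✗, 58✓, 31✗, 21✗, -92✗, 89✓
= [58, 89]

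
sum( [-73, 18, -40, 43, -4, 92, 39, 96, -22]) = (-73) + 18 + (-40) + 43 + (-4) + 92 + 39 + 96 + (-22)
= 149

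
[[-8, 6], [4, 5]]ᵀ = [[-8, 4], [6, 5]]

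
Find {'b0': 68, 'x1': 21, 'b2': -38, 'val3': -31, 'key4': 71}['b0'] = 68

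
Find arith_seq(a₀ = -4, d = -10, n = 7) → a_0 = -4 + 0*-10 = -4
a_1 = -4 + 1*-10 = -14
a_2 = -4 + 2*-10 = -24
...
= [-4, -14, -24, -34, -44, -54, -64]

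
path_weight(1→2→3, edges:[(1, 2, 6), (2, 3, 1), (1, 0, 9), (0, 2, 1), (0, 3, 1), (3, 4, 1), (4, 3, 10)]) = w(1→2)=6 + w(2→3)=1
= 7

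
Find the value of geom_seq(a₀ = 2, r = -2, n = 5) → [2, -4, 8, -16, 32]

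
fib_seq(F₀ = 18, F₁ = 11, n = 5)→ [18, 11, 29, 40, 69]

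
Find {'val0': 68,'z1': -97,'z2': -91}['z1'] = -97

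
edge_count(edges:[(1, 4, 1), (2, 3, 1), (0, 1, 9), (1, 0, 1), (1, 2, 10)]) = 5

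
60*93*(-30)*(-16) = 2678400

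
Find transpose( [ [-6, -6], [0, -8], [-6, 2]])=[[-6, 0, -6], [-6, -8, 2]]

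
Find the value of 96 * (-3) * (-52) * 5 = 74880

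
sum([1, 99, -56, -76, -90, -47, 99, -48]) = -118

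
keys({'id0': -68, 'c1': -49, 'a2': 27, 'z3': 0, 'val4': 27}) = ['id0', 'c1', 'a2', 'z3', 'val4']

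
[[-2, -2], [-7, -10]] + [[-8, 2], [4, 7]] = [[-10, 0], [-3, -3]]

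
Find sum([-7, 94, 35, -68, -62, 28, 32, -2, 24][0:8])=50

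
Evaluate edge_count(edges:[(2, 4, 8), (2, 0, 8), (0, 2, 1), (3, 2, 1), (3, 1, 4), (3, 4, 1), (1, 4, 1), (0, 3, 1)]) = 8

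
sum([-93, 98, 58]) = 63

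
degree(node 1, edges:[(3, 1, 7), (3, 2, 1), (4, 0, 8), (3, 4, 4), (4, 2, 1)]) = incident: (3,1)
= 1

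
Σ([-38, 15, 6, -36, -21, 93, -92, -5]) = (-38) + 15 + 6 + (-36) + (-21) + 93 + (-92) + (-5)
= -78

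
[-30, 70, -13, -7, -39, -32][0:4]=[-30, 70, -13, -7]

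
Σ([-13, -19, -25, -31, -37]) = -125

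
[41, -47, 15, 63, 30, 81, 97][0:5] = [41, -47, 15, 63, 30]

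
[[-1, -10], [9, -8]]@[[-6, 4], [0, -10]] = C[0][0] = (-1)*(-6) + (-10)*(0) = 6
C[0][1] = (-1)*(4) + (-10)*(-10) = 96
C[1][0] = (9)*(-6) + (-8)*(0) = -54
C[1][1] = (9)*(4) + (-8)*(-10) = 116
= [[6, 96], [-54, 116]]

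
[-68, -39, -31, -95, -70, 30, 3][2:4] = [-31, -95]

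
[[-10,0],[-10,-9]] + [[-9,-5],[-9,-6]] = [[-19, -5], [-19, -15]]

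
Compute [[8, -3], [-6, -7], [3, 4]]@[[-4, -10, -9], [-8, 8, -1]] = [[-8, -104, -69], [80, 4, 61], [-44, 2, -31]]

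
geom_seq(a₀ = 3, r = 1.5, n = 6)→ a_0 = 3*1.5^0 = 3.0
a_1 = 3*1.5^1 = 4.5
a_2 = 3*1.5^2 = 6.75
...
= [3.0, 4.5, 6.75, 10.125, 15.1875, 22.78125]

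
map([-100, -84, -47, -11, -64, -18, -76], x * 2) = -100*2=-200, -84*2=-168, -47*2=-94, -11*2=-22, -64*2=-128, -18*2=-36, -76*2=-152
= [-200, -168, -94, -22, -128, -36, -152]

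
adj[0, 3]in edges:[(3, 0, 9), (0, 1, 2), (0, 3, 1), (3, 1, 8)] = 1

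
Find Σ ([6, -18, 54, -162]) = 6 + -18 + 54 + -162
= -120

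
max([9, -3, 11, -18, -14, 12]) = 12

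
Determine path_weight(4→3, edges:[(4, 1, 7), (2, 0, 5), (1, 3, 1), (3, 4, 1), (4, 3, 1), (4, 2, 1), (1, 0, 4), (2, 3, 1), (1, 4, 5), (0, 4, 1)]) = w(4→3)=1
= 1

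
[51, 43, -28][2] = -28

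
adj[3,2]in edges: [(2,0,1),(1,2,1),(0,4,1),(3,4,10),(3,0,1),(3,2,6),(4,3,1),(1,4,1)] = 6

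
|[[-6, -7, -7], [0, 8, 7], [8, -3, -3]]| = (1)*(-6)*det([[8, 7], [-3, -3]]) + (-1)*(-7)*det([[0, 7], [8, -3]]) + (1)*(-7)*det([[0, 8], [8, -3]])
= 18 + -392 + 448
= 74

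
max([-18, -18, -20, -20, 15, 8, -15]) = 15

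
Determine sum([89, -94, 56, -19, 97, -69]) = 89 + (-94) + 56 + (-19) + 97 + (-69)
= 60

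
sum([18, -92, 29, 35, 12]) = 2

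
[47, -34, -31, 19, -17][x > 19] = [47]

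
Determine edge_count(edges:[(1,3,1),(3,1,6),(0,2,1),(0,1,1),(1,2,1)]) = 5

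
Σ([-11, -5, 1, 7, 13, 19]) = (-11) + (-5) + 1 + 7 + 13 + 19
= 24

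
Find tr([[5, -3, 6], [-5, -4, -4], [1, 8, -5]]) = diagonal: 5 + (-4) + (-5)
= -4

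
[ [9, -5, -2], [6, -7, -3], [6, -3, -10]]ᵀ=[[9, 6, 6], [-5, -7, -3], [-2, -3, -10]]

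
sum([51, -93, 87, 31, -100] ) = -24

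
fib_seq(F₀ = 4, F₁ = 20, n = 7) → F_2 = F_1 + F_0 = 24
F_3 = F_2 + F_1 = 44
F_4 = F_3 + F_2 = 68
...
= [4, 20, 24, 44, 68, 112, 180]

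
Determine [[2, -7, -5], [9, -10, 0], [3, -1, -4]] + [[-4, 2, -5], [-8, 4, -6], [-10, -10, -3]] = [[-2, -5, -10], [1, -6, -6], [-7, -11, -7]]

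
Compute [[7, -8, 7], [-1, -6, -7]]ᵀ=[[7, -1], [-8, -6], [7, -7]]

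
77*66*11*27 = 1509354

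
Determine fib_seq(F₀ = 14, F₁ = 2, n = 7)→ F_2 = F_1 + F_0 = 16
F_3 = F_2 + F_1 = 18
F_4 = F_3 + F_2 = 34
...
= [14, 2, 16, 18, 34, 52, 86]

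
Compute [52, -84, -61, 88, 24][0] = 52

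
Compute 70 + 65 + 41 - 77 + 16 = 115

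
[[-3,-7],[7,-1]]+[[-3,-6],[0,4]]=[[-6, -13], [7, 3]]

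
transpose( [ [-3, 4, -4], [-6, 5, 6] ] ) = [[-3, -6], [4, 5], [-4, 6]]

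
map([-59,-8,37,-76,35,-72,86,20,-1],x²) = (-59)²=3481, (-8)²=64, (37)²=1369, (-76)²=5776, (35)²=1225, (-72)²=5184, (86)²=7396, (20)²=400, (-1)²=1
= [3481, 64, 1369, 5776, 1225, 5184, 7396, 400, 1]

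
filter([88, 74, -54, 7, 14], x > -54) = [88, 74, 7, 14]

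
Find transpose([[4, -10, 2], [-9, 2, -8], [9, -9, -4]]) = [[4, -9, 9], [-10, 2, -9], [2, -8, -4]]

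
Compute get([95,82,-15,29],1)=82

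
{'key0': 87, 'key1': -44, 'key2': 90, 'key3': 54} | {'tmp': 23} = {'key0': 87, 'key1': -44, 'key2': 90, 'key3': 54, 'tmp': 23}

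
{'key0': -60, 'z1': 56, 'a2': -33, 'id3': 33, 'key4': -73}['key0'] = -60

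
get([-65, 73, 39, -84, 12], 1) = 73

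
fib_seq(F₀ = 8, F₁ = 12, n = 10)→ [8, 12, 20, 32, 52, 84, 136, 220, 356, 576]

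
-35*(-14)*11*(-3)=-16170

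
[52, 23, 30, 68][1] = 23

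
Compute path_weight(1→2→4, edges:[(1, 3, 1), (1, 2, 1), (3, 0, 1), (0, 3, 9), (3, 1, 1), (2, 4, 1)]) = 2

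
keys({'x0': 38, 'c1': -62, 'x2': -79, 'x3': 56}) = ['x0', 'c1', 'x2', 'x3']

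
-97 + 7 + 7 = -83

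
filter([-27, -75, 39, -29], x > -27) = keep x where x > -27: -27✗, -75✗, 39✓, -29✗
= [39]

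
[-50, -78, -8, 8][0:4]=[-50, -78, -8, 8]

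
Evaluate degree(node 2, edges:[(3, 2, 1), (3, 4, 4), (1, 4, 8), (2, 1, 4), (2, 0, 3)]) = 3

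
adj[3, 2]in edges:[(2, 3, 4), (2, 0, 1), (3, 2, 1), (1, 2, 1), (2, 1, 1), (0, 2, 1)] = 1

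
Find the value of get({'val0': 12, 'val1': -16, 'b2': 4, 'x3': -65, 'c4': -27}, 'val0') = 12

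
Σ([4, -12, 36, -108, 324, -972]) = -728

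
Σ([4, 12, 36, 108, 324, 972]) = 4 + 12 + 36 + 108 + 324 + 972
= 1456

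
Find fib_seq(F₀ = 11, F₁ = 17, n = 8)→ [11, 17, 28, 45, 73, 118, 191, 309]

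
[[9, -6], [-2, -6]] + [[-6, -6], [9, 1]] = [[3, -12], [7, -5]]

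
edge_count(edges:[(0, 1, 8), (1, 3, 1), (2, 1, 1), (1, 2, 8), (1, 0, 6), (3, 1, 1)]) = 6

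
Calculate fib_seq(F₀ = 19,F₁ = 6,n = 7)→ [19, 6, 25, 31, 56, 87, 143]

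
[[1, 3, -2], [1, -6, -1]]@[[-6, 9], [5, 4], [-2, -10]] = [[13, 41], [-34, -5]]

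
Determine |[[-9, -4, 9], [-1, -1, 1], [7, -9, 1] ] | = 40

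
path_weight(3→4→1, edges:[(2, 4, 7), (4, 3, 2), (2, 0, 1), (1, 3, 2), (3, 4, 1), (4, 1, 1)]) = 2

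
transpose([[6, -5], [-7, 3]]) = [[6, -7], [-5, 3]]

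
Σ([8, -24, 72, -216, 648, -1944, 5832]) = 8 + -24 + 72 + -216 + 648 + -1944 + 5832
= 4376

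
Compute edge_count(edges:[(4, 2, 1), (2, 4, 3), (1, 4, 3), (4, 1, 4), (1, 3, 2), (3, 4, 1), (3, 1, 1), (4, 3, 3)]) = 8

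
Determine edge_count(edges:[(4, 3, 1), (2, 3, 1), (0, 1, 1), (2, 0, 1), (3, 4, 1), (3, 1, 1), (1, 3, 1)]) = 7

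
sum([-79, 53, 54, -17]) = 11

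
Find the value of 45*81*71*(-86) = -22256370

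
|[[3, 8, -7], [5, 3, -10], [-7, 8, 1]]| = 342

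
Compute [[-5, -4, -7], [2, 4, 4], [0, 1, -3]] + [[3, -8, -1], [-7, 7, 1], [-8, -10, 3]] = [[-2, -12, -8], [-5, 11, 5], [-8, -9, 0]]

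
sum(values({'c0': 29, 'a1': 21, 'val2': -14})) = 29 + 21 + (-14)
= 36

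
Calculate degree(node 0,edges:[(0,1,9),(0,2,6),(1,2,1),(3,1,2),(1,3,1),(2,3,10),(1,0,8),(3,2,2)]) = 3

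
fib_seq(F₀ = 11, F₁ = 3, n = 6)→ [11, 3, 14, 17, 31, 48]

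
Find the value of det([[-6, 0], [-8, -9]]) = (-6)*(-9) - (0)*(-8)
= 54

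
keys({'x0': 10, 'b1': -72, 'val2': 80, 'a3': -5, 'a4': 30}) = ['x0', 'b1', 'val2', 'a3', 'a4']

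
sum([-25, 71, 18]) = 64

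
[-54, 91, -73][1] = 91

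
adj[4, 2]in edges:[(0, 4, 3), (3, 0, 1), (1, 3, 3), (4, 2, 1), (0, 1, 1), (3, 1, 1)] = 1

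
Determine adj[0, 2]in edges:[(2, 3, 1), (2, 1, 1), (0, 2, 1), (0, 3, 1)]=1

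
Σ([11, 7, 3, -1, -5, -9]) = 11 + 7 + 3 + (-1) + (-5) + (-9)
= 6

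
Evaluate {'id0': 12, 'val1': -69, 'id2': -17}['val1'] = -69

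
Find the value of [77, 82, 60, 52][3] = 52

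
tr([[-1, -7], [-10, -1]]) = -2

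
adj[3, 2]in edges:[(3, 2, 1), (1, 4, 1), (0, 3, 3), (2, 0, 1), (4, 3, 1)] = 1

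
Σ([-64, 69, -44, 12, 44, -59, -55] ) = -97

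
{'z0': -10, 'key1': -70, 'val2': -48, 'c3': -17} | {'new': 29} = {'z0': -10, 'key1': -70, 'val2': -48, 'c3': -17, 'new': 29}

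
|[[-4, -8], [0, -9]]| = 36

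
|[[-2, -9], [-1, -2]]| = -5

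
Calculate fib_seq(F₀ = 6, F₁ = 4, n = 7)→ [6, 4, 10, 14, 24, 38, 62]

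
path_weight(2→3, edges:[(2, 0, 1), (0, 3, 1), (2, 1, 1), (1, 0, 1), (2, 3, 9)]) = w(2→3)=9
= 9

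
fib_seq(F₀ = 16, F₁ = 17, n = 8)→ [16, 17, 33, 50, 83, 133, 216, 349]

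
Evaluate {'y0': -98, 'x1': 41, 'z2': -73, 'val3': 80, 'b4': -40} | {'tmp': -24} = {'y0': -98, 'x1': 41, 'z2': -73, 'val3': 80, 'b4': -40, 'tmp': -24}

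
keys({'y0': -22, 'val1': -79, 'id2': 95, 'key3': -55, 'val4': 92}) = ['y0', 'val1', 'id2', 'key3', 'val4']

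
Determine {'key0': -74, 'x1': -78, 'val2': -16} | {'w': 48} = {'key0': -74, 'x1': -78, 'val2': -16, 'w': 48}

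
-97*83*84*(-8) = 5410272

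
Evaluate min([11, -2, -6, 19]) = -6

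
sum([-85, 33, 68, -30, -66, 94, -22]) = (-85) + 33 + 68 + (-30) + (-66) + 94 + (-22)
= -8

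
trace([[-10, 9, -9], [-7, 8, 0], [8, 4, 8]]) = diagonal: (-10) + 8 + 8
= 6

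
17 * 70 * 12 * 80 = 1142400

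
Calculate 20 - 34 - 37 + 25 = -26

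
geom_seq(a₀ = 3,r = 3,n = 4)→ [3, 9, 27, 81]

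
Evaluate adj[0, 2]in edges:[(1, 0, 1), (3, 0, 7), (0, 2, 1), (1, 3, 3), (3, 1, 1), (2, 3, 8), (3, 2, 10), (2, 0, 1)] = 1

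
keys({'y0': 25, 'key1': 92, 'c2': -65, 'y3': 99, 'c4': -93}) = ['y0', 'key1', 'c2', 'y3', 'c4']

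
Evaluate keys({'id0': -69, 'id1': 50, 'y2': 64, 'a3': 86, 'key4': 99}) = ['id0', 'id1', 'y2', 'a3', 'key4']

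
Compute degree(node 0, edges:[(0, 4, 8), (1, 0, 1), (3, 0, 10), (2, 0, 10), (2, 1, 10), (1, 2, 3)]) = incident: (0,4), (1,0), (3,0), (2,0)
= 4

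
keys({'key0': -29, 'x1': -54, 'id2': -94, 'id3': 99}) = ['key0', 'x1', 'id2', 'id3']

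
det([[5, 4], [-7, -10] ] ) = -22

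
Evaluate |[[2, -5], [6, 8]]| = (2)*(8) - (-5)*(6)
= 46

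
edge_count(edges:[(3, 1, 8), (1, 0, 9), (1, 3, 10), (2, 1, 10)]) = 4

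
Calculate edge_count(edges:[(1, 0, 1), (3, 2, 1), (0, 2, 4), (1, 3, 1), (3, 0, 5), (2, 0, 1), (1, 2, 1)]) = 7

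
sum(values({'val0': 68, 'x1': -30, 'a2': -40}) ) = -2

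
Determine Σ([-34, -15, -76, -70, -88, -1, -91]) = (-34) + (-15) + (-76) + (-70) + (-88) + (-1) + (-91)
= -375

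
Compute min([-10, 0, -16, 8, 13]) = -16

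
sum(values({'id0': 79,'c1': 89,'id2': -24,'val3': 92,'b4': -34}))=202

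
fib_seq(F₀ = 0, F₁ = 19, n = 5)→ F_2 = F_1 + F_0 = 19
F_3 = F_2 + F_1 = 38
F_4 = F_3 + F_2 = 57
= [0, 19, 19, 38, 57]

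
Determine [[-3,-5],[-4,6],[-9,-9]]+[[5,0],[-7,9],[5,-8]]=[[2, -5], [-11, 15], [-4, -17]]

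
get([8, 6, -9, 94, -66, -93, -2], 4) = -66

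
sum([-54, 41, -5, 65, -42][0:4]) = 47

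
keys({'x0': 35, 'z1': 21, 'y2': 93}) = ['x0', 'z1', 'y2']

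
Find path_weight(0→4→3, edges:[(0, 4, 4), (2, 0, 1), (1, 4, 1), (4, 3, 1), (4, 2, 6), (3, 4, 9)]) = w(0→4)=4 + w(4→3)=1
= 5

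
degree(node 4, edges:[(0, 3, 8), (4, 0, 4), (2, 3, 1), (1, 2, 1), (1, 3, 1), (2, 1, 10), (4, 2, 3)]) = incident: (4,0), (4,2)
= 2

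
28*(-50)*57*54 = -4309200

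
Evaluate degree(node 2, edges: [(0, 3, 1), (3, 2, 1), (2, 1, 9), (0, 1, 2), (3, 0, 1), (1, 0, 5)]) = 2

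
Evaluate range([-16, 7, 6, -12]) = 23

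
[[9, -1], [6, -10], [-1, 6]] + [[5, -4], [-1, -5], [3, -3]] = [[14, -5], [5, -15], [2, 3]]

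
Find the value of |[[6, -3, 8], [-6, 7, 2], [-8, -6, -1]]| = 832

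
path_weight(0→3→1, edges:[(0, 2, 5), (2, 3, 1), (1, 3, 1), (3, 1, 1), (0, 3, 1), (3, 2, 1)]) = 2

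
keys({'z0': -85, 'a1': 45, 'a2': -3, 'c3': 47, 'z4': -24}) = ['z0', 'a1', 'a2', 'c3', 'z4']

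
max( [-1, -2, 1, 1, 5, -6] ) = 5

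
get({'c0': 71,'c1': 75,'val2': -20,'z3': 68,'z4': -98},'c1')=75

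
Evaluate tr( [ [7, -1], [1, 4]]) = diagonal: 7 + 4
= 11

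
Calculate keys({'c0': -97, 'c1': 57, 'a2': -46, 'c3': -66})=['c0', 'c1', 'a2', 'c3']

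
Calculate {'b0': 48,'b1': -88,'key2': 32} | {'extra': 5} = {'b0': 48, 'b1': -88, 'key2': 32, 'extra': 5}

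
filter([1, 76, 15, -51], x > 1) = keep x where x > 1: 1✗, 76✓, 15✓, -51✗
= [76, 15]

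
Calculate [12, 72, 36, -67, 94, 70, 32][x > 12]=[72, 36, 94, 70, 32]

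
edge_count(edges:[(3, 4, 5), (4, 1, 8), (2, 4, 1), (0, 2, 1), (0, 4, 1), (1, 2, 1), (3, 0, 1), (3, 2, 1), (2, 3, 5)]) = 9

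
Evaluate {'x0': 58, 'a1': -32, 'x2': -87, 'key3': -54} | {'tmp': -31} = {'x0': 58, 'a1': -32, 'x2': -87, 'key3': -54, 'tmp': -31}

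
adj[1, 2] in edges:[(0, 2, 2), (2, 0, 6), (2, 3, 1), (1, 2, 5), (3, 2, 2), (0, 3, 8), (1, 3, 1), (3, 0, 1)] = 5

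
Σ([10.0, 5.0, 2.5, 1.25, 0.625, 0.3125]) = 10.0 + 5.0 + 2.5 + 1.25 + 0.625 + 0.3125
= 19.6875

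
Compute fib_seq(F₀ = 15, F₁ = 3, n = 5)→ [15, 3, 18, 21, 39]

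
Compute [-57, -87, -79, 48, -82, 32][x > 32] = keep x where x > 32: -57✗, -87✗, -79✗, 48✓, -82✗, 32✗
= [48]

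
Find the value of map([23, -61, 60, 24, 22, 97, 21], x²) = [529, 3721, 3600, 576, 484, 9409, 441]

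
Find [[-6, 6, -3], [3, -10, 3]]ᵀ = [[-6, 3], [6, -10], [-3, 3]]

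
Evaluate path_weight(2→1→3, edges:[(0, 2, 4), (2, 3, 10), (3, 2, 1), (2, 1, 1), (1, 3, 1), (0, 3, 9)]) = w(2→1)=1 + w(1→3)=1
= 2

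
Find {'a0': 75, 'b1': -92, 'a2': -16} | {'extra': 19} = {'a0': 75, 'b1': -92, 'a2': -16, 'extra': 19}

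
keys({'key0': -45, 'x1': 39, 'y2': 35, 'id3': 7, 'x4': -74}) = ['key0', 'x1', 'y2', 'id3', 'x4']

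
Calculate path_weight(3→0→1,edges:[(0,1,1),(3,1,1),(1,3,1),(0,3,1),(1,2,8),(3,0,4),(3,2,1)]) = w(3→0)=4 + w(0→1)=1
= 5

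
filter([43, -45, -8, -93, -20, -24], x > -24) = keep x where x > -24: 43✓, -45✗, -8✓, -93✗, -20✓, -24✗
= [43, -8, -20]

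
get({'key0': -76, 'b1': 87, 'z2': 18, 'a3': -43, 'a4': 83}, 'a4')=83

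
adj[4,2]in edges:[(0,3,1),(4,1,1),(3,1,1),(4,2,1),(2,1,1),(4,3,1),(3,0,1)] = 1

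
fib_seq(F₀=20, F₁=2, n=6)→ F_2 = F_1 + F_0 = 22
F_3 = F_2 + F_1 = 24
F_4 = F_3 + F_2 = 46
...
= [20, 2, 22, 24, 46, 70]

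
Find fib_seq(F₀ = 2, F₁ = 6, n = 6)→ F_2 = F_1 + F_0 = 8
F_3 = F_2 + F_1 = 14
F_4 = F_3 + F_2 = 22
...
= [2, 6, 8, 14, 22, 36]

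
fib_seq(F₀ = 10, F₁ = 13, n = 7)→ [10, 13, 23, 36, 59, 95, 154]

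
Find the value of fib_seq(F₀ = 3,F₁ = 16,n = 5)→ F_2 = F_1 + F_0 = 19
F_3 = F_2 + F_1 = 35
F_4 = F_3 + F_2 = 54
= [3, 16, 19, 35, 54]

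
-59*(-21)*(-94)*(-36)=4192776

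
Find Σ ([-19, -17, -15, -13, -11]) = -75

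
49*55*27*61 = 4438665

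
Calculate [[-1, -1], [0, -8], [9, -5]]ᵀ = [[-1, 0, 9], [-1, -8, -5]]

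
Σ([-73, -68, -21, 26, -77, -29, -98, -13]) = -353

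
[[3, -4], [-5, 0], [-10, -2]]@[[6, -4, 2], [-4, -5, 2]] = C[0][0] = (3)*(6) + (-4)*(-4) = 34
C[0][1] = (3)*(-4) + (-4)*(-5) = 8
C[0][2] = (3)*(2) + (-4)*(2) = -2
C[1][0] = (-5)*(6) + (0)*(-4) = -30
C[1][1] = (-5)*(-4) + (0)*(-5) = 20
C[1][2] = (-5)*(2) + (0)*(2) = -10
... (3 more cells)
= [[34, 8, -2], [-30, 20, -10], [-52, 50, -24]]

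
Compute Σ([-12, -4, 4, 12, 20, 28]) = 48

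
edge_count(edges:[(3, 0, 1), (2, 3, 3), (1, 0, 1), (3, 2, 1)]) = 4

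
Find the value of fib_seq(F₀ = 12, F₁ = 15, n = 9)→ [12, 15, 27, 42, 69, 111, 180, 291, 471]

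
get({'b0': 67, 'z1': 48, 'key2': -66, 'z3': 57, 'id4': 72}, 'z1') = 48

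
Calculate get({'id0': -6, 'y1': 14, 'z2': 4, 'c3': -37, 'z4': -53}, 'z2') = 4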